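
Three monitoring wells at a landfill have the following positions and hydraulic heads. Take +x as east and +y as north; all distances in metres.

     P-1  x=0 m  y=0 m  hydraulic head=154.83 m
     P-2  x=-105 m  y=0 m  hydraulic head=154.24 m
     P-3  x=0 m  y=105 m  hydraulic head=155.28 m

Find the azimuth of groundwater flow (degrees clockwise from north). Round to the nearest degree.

∂h/∂x = (154.24 − 154.83) / (-105 − 0) = +0.005619
∂h/∂y = (155.28 − 154.83) / (105 − 0) = +0.004286
Flow direction (−∇h) has components (-0.005619 E, -0.004286 N).
Azimuth = atan2(E, N) = atan2(-0.005619, -0.004286) = 232.7° ≈ 233°.

233°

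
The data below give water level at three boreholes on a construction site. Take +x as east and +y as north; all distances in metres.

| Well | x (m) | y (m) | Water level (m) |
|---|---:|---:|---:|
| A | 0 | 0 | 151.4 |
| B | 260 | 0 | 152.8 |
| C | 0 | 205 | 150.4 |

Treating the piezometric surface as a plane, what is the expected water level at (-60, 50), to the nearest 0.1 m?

∂h/∂x = (152.8 − 151.4) / (260 − 0) = +0.005385
∂h/∂y = (150.4 − 151.4) / (205 − 0) = -0.004878
h(-60, 50) = 151.4 + (+0.005385)·(-60) + (-0.004878)·(50) = 151.4 -0.323 -0.244 = 150.833 m.

150.8 m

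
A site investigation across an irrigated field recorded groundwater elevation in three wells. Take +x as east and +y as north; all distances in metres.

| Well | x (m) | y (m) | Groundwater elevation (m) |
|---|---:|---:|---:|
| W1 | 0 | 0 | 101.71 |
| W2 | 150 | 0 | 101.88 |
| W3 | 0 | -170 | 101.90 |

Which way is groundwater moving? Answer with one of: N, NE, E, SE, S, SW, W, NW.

∂h/∂x = (101.88 − 101.71) / (150 − 0) = +0.001133
∂h/∂y = (101.90 − 101.71) / (-170 − 0) = -0.001118
Flow = −∇h = (-0.001133 east, +0.001118 north), which points northwest.

NW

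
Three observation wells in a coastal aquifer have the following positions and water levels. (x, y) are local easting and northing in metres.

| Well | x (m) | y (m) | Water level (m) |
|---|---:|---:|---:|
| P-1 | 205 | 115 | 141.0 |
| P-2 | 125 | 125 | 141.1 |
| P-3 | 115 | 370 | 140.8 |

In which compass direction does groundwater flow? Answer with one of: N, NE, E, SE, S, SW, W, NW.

NE

With h = a·x + b·y + c and P-1 as origin, the differences give:
  (-80)·a + 10·b = +0.1
  (-90)·a + 255·b = -0.2
Eliminate b (×255 and ×10, subtract): -19500·a = 27.50 → a = ∂h/∂x = -0.001410
Back-substitute: b = ∂h/∂y = -0.001282.
Flow = −∇h = (+0.001410 east, +0.001282 north), which points northeast.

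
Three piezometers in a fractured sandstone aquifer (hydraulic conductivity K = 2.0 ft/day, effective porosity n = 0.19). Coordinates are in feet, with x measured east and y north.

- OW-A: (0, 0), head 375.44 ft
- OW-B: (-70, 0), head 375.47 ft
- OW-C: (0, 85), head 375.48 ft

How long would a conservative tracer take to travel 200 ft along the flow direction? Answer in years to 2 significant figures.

82 years

∂h/∂x = (375.47 − 375.44) / (-70 − 0) = -0.0004286
∂h/∂y = (375.48 − 375.44) / (85 − 0) = +0.0004706
|∇h| = √(-0.0004286² + 0.0004706²) = 0.0006365
Seepage velocity v = K·i/n = 2.0 × 0.0006365 / 0.19 = 0.0067 ft/day.
t = 200 / 0.0067 = 2.985e+04 days = 81.7 years.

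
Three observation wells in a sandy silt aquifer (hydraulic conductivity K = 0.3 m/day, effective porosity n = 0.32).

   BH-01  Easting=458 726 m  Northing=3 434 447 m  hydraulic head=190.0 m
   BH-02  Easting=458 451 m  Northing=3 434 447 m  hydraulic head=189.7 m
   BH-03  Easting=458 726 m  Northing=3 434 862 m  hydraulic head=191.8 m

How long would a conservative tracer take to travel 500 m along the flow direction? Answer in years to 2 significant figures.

330 years

∂h/∂x = (189.7 − 190.0) / (458451 − 458726) = +0.001091
∂h/∂y = (191.8 − 190.0) / (3434862 − 3434447) = +0.004337
|∇h| = √(0.001091² + 0.004337²) = 0.004472
Seepage velocity v = K·i/n = 0.3 × 0.004472 / 0.32 = 0.004193 m/day.
t = 500 / 0.004193 = 1.192e+05 days = 326 years.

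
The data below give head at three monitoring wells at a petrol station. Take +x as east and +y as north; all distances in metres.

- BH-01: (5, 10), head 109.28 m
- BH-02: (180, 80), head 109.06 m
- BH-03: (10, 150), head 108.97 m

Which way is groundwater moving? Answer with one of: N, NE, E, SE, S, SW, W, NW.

With h = a·x + b·y + c and BH-01 as origin, the differences give:
  175·a + 70·b = -0.22
  5·a + 140·b = -0.31
Eliminate b (×140 and ×70, subtract): 24150·a = -9.100 → a = ∂h/∂x = -0.0003768
Back-substitute: b = ∂h/∂y = -0.002201.
Flow = −∇h = (+0.0003768 east, +0.002201 north), which points north.

N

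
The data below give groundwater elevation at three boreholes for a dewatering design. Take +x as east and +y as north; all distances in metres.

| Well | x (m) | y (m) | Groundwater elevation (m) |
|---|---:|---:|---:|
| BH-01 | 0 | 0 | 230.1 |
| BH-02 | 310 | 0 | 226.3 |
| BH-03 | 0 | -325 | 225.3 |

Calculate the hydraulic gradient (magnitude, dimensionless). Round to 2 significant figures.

0.019

∂h/∂x = (226.3 − 230.1) / (310 − 0) = -0.01226
∂h/∂y = (225.3 − 230.1) / (-325 − 0) = +0.01477
|∇h| = √(-0.01226² + 0.01477²) = 0.0192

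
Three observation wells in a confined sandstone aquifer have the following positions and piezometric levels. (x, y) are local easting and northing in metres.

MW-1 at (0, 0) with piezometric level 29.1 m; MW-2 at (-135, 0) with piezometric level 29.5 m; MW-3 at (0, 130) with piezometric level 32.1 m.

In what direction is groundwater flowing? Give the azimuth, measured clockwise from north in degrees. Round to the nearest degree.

∂h/∂x = (29.5 − 29.1) / (-135 − 0) = -0.002963
∂h/∂y = (32.1 − 29.1) / (130 − 0) = +0.02308
Flow direction (−∇h) has components (+0.002963 E, -0.02308 N).
Azimuth = atan2(E, N) = atan2(+0.002963, -0.02308) = 172.7° ≈ 173°.

173°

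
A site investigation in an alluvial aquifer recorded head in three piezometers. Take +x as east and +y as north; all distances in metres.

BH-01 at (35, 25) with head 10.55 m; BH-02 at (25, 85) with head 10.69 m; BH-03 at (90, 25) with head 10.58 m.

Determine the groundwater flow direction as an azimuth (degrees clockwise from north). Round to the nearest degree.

Taking BH-01 as reference: BH-02−BH-01 = (-10, 60, +0.14); BH-03−BH-01 = (55, 0, +0.03).
Solve a·Δx + b·Δy = Δh: det = (-10)·0 − 55·60 = -3300.
∂h/∂x = [(+0.14)·0 − (+0.03)·60] / -3300 = +0.0005455
∂h/∂y = [(-10)·(+0.03) − 55·(+0.14)] / -3300 = +0.002424
Flow direction (−∇h) has components (-0.0005455 E, -0.002424 N).
Azimuth = atan2(E, N) = atan2(-0.0005455, -0.002424) = 192.7° ≈ 193°.

193°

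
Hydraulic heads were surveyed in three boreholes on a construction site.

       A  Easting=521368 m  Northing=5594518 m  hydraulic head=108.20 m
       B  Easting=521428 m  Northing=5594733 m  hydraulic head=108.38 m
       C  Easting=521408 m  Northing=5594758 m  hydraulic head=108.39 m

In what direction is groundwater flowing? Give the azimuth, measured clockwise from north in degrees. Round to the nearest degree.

209°

With h = a·x + b·y + c and A as origin, the differences give:
  60·a + 215·b = +0.18
  40·a + 240·b = +0.19
Eliminate b (×240 and ×215, subtract): 5800·a = 2.350 → a = ∂h/∂x = +0.0004052
Back-substitute: b = ∂h/∂y = +0.0007241.
Flow direction (−∇h) has components (-0.0004052 E, -0.0007241 N).
Azimuth = atan2(E, N) = atan2(-0.0004052, -0.0007241) = 209.2° ≈ 209°.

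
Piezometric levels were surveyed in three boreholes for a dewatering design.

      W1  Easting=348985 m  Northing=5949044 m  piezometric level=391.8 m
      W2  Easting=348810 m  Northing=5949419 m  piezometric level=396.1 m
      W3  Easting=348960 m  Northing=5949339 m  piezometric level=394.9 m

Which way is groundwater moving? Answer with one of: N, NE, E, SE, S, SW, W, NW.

S

Differences from W1: to W2 (Δx, Δy, Δh) = (-175, 375, +4.3); to W3 = (-25, 295, +3.1).
Solve a·Δx + b·Δy = Δh: det = (-175)·295 − (-25)·375 = -42250.
∂h/∂x = [(+4.3)·295 − (+3.1)·375] / -42250 = -0.002509
∂h/∂y = [(-175)·(+3.1) − (-25)·(+4.3)] / -42250 = +0.01030
Flow = −∇h = (+0.002509 east, -0.01030 north), which points south.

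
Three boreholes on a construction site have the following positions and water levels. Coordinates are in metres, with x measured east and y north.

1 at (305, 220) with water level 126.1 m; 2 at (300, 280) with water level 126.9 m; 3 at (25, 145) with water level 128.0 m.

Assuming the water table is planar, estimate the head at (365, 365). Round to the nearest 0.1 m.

With h = a·x + b·y + c and 1 as origin, the differences give:
  (-5)·a + 60·b = +0.8
  (-280)·a + (-75)·b = +1.9
Eliminate b (×(-75) and ×60, subtract): 17175·a = -174.00 → a = ∂h/∂x = -0.01013
Back-substitute: b = ∂h/∂y = +0.01249.
h(365, 365) = 126.1 + (-0.01013)·(60) + (+0.01249)·(145) = 126.1 -0.608 +1.811 = 127.303 m.

127.3 m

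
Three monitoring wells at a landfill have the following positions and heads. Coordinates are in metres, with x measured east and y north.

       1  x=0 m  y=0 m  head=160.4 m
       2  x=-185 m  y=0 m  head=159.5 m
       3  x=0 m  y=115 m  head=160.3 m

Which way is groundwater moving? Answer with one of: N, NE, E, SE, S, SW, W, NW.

W

∂h/∂x = (159.5 − 160.4) / (-185 − 0) = +0.004865
∂h/∂y = (160.3 − 160.4) / (115 − 0) = -0.0008696
Flow = −∇h = (-0.004865 east, +0.0008696 north), which points west.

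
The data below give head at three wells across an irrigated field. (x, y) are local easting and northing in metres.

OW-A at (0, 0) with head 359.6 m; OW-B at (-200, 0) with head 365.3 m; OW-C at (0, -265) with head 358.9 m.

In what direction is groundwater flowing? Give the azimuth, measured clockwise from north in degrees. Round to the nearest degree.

095°

∂h/∂x = (365.3 − 359.6) / (-200 − 0) = -0.02850
∂h/∂y = (358.9 − 359.6) / (-265 − 0) = +0.002642
Flow direction (−∇h) has components (+0.02850 E, -0.002642 N).
Azimuth = atan2(E, N) = atan2(+0.02850, -0.002642) = 95.3° ≈ 095°.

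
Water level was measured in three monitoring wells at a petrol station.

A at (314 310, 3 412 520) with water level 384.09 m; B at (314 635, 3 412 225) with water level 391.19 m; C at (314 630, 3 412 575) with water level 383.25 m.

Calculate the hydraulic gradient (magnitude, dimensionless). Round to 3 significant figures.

Differences from A: to B (Δx, Δy, Δh) = (325, -295, +7.10); to C = (320, 55, -0.84).
Solve a·Δx + b·Δy = Δh: det = 325·55 − 320·(-295) = 112275.
∂h/∂x = [(+7.10)·55 − (-0.84)·(-295)] / 112275 = +0.001271
∂h/∂y = [325·(-0.84) − 320·(+7.10)] / 112275 = -0.02267
|∇h| = √(0.001271² + -0.02267²) = 0.02271

0.0227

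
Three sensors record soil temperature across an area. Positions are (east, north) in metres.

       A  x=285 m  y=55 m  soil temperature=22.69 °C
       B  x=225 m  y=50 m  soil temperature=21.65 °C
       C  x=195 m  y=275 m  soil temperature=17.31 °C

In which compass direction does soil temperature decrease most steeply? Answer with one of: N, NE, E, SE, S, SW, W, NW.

Three-point gradient (reference A): Δ to B = (-60, -5, -1.04), Δ to C = (-90, 220, -5.38).
∂T/∂x = +0.01873, ∂T/∂y = -0.01679 (det = -13650).
Steepest decrease is along −∇f = (-0.01873 E, +0.01679 N) → northwest.

NW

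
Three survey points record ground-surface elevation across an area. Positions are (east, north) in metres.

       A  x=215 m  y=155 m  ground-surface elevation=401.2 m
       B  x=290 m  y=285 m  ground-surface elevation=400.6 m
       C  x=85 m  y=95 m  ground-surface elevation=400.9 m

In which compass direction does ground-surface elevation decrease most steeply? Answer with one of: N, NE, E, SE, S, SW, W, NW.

NW

Taking A as reference: B−A = (75, 130, -0.6); C−A = (-130, -60, -0.3).
Solve a·Δx + b·Δy = Δz: det = 75·(-60) − (-130)·130 = 12400.
∂z/∂x = [(-0.6)·(-60) − (-0.3)·130] / 12400 = +0.006048
∂z/∂y = [75·(-0.3) − (-130)·(-0.6)] / 12400 = -0.008105
Steepest decrease is along −∇f = (-0.006048 E, +0.008105 N) → northwest.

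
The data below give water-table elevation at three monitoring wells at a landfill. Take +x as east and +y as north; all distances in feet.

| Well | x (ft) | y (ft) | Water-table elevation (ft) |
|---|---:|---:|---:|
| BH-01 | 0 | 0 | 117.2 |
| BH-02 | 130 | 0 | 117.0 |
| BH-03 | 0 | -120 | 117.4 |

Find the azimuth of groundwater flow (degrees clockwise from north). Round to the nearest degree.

043°

∂h/∂x = (117.0 − 117.2) / (130 − 0) = -0.001538
∂h/∂y = (117.4 − 117.2) / (-120 − 0) = -0.001667
Flow direction (−∇h) has components (+0.001538 E, +0.001667 N).
Azimuth = atan2(E, N) = atan2(+0.001538, +0.001667) = 42.7° ≈ 043°.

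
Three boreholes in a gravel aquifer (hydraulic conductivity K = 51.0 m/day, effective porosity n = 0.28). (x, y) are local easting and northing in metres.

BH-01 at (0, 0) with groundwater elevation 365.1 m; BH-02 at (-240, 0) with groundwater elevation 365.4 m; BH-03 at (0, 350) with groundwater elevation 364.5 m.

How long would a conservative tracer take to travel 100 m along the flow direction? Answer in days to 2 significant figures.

260 days

∂h/∂x = (365.4 − 365.1) / (-240 − 0) = -0.001250
∂h/∂y = (364.5 − 365.1) / (350 − 0) = -0.001714
|∇h| = √(-0.001250² + -0.001714²) = 0.002121
Seepage velocity v = K·i/n = 51.0 × 0.002121 / 0.28 = 0.3863 m/day.
t = 100 / 0.3863 = 258.9 days.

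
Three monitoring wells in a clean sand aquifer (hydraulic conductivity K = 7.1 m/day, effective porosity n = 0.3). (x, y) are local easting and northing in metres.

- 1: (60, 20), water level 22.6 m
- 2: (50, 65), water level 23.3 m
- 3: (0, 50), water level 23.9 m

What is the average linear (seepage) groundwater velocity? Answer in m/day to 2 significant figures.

0.47 m/day

Taking 1 as reference: 2−1 = (-10, 45, +0.7); 3−1 = (-60, 30, +1.3).
Determinant of the coordinate differences = (-10)·30 − (-60)·45 = 2400.
∂h/∂x = [(+0.7)·30 − (+1.3)·45] / 2400 = -0.01562
∂h/∂y = [(-10)·(+1.3) − (-60)·(+0.7)] / 2400 = +0.01208
|∇h| = √(-0.01562² + 0.01208²) = 0.01975
Seepage velocity v = K·i/n = 7.1 × 0.01975 / 0.3 = 0.4674 m/day.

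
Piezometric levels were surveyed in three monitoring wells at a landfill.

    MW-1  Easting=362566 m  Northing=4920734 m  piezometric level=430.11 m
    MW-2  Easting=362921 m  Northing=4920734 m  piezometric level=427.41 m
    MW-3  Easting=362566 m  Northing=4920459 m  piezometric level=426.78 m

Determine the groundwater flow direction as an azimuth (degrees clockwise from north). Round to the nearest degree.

148°

∂h/∂x = (427.41 − 430.11) / (362921 − 362566) = -0.007606
∂h/∂y = (426.78 − 430.11) / (4920459 − 4920734) = +0.01211
Flow direction (−∇h) has components (+0.007606 E, -0.01211 N).
Azimuth = atan2(E, N) = atan2(+0.007606, -0.01211) = 147.9° ≈ 148°.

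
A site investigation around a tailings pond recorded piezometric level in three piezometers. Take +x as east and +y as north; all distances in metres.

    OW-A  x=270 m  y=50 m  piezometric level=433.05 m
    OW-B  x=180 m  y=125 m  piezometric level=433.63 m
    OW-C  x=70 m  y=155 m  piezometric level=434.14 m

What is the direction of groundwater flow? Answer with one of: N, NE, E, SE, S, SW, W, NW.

SE

With h = a·x + b·y + c and OW-A as origin, the differences give:
  (-90)·a + 75·b = +0.58
  (-200)·a + 105·b = +1.09
Eliminate b (×105 and ×75, subtract): 5550·a = -20.850 → a = ∂h/∂x = -0.003757
Back-substitute: b = ∂h/∂y = +0.003225.
Flow = −∇h = (+0.003757 east, -0.003225 north), which points southeast.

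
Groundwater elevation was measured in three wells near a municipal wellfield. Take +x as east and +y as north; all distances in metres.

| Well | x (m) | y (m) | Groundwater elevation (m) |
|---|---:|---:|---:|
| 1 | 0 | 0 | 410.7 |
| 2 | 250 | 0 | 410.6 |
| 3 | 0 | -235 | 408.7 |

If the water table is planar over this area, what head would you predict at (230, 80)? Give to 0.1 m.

411.3 m

∂h/∂x = (410.6 − 410.7) / (250 − 0) = -0.0004000
∂h/∂y = (408.7 − 410.7) / (-235 − 0) = +0.008511
h(230, 80) = 410.7 + (-0.0004000)·(230) + (+0.008511)·(80) = 410.7 -0.092 +0.681 = 411.289 m.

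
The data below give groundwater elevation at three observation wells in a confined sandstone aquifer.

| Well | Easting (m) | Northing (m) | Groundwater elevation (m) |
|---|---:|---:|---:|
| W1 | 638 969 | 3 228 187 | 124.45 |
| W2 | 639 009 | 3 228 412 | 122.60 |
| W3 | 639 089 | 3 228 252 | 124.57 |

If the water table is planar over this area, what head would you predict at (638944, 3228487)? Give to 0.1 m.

Three-point gradient (reference W1): Δ to W2 = (40, 225, -1.85), Δ to W3 = (120, 65, +0.12).
∂h/∂x = +0.006035, ∂h/∂y = -0.009295 (det = -24400).
h(638944, 3228487) = 124.45 + (+0.006035)·(-25) + (-0.009295)·(300) = 124.45 -0.151 -2.789 = 121.511 m.

121.5 m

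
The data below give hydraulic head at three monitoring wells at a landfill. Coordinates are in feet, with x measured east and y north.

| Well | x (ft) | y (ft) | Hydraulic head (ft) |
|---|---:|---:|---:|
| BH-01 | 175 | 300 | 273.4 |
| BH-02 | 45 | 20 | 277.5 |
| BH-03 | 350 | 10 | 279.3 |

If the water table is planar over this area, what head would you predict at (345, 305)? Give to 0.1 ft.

274.2 ft

With h = a·x + b·y + c and BH-01 as origin, the differences give:
  (-130)·a + (-280)·b = +4.1
  175·a + (-290)·b = +5.9
Eliminate b (×(-290) and ×(-280), subtract): 86700·a = 463.00 → a = ∂h/∂x = +0.005340
Back-substitute: b = ∂h/∂y = -0.01712.
h(345, 305) = 273.4 + (+0.005340)·(170) + (-0.01712)·(5) = 273.4 +0.908 -0.086 = 274.222 ft.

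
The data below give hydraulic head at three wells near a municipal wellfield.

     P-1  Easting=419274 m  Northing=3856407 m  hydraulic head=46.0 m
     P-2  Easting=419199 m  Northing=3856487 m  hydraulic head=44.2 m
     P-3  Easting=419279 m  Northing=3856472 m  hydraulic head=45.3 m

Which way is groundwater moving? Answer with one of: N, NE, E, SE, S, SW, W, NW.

NW

Differences from P-1: to P-2 (Δx, Δy, Δh) = (-75, 80, -1.8); to P-3 = (5, 65, -0.7).
Determinant of the coordinate differences = (-75)·65 − 5·80 = -5275.
∂h/∂x = [(-1.8)·65 − (-0.7)·80] / -5275 = +0.01156
∂h/∂y = [(-75)·(-0.7) − 5·(-1.8)] / -5275 = -0.01166
Flow = −∇h = (-0.01156 east, +0.01166 north), which points northwest.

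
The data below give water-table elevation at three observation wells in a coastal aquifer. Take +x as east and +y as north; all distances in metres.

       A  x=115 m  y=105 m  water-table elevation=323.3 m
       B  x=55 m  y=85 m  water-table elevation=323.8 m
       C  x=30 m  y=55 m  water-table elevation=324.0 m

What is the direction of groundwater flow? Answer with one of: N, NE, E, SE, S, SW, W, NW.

E

Three-point gradient (reference A): Δ to B = (-60, -20, +0.5), Δ to C = (-85, -50, +0.7).
∂h/∂x = -0.008462, ∂h/∂y = +0.0003846 (det = 1300).
Flow = −∇h = (+0.008462 east, -0.0003846 north), which points east.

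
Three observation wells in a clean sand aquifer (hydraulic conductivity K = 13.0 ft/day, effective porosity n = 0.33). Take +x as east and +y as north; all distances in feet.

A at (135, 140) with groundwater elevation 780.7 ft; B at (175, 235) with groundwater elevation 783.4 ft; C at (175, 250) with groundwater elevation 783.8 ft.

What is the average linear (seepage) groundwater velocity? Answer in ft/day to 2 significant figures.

Three-point gradient (reference A): Δ to B = (40, 95, +2.7), Δ to C = (40, 110, +3.1).
∂h/∂x = +0.004167, ∂h/∂y = +0.02667 (det = 600).
|∇h| = √(0.004167² + 0.02667²) = 0.02699
Seepage velocity v = K·i/n = 13.0 × 0.02699 / 0.33 = 1.063 ft/day.

1.1 ft/day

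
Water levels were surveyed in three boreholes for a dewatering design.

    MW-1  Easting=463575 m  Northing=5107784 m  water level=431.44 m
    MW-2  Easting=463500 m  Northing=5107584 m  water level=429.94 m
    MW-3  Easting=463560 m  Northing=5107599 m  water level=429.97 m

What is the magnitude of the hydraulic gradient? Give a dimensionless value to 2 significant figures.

Differences from MW-1: to MW-2 (Δx, Δy, Δh) = (-75, -200, -1.50); to MW-3 = (-15, -185, -1.47).
Determinant of the coordinate differences = (-75)·(-185) − (-15)·(-200) = 10875.
∂h/∂x = [(-1.50)·(-185) − (-1.47)·(-200)] / 10875 = -0.001517
∂h/∂y = [(-75)·(-1.47) − (-15)·(-1.50)] / 10875 = +0.008069
|∇h| = √(-0.001517² + 0.008069²) = 0.00821

0.0082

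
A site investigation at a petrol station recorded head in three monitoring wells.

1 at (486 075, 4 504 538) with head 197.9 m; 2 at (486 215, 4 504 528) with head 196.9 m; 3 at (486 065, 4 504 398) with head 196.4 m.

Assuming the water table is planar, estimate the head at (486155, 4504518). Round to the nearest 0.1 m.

Taking 1 as reference: 2−1 = (140, -10, -1.0); 3−1 = (-10, -140, -1.5).
Solve a·Δx + b·Δy = Δh: det = 140·(-140) − (-10)·(-10) = -19700.
∂h/∂x = [(-1.0)·(-140) − (-1.5)·(-10)] / -19700 = -0.006345
∂h/∂y = [140·(-1.5) − (-10)·(-1.0)] / -19700 = +0.01117
h(486155, 4504518) = 197.9 + (-0.006345)·(80) + (+0.01117)·(-20) = 197.9 -0.508 -0.223 = 197.169 m.

197.2 m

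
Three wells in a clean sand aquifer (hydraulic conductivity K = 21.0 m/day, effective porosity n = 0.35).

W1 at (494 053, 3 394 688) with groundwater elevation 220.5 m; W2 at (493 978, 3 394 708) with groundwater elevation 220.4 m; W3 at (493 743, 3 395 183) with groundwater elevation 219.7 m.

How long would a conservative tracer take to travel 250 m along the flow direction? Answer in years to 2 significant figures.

Differences from W1: to W2 (Δx, Δy, Δh) = (-75, 20, -0.1); to W3 = (-310, 495, -0.8).
Determinant of the coordinate differences = (-75)·495 − (-310)·20 = -30925.
∂h/∂x = [(-0.1)·495 − (-0.8)·20] / -30925 = +0.001083
∂h/∂y = [(-75)·(-0.8) − (-310)·(-0.1)] / -30925 = -0.0009378
|∇h| = √(0.001083² + -0.0009378²) = 0.001433
Seepage velocity v = K·i/n = 21.0 × 0.001433 / 0.35 = 0.08598 m/day.
t = 250 / 0.08598 = 2908 days = 7.96 years.

8.0 years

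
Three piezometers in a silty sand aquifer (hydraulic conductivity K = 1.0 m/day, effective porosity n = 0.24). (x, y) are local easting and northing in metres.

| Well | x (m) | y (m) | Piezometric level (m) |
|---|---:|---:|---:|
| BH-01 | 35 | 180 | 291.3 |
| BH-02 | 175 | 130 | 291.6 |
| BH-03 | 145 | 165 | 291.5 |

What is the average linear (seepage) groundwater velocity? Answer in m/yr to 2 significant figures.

Differences from BH-01: to BH-02 (Δx, Δy, Δh) = (140, -50, +0.3); to BH-03 = (110, -15, +0.2).
Determinant of the coordinate differences = 140·(-15) − 110·(-50) = 3400.
∂h/∂x = [(+0.3)·(-15) − (+0.2)·(-50)] / 3400 = +0.001618
∂h/∂y = [140·(+0.2) − 110·(+0.3)] / 3400 = -0.001471
|∇h| = √(0.001618² + -0.001471²) = 0.002187
Seepage velocity v = K·i/n = 1.0 × 0.002187 / 0.24 = 0.009113 m/day = 3.329 m/yr.

3.3 m/yr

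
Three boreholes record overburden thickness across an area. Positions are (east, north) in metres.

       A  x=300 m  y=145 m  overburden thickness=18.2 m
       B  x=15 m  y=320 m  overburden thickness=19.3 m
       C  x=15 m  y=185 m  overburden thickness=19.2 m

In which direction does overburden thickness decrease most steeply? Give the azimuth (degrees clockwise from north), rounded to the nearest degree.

102°

Taking A as reference: B−A = (-285, 175, +1.1); C−A = (-285, 40, +1.0).
Determinant of the coordinate differences = (-285)·40 − (-285)·175 = 38475.
∂d/∂x = [(+1.1)·40 − (+1.0)·175] / 38475 = -0.003405
∂d/∂y = [(-285)·(+1.0) − (-285)·(+1.1)] / 38475 = +0.0007407
Steepest decrease is along −∇f: components (+0.003405 E, -0.0007407 N).
Azimuth = atan2(+0.003405, -0.0007407) = 102.3° ≈ 102°.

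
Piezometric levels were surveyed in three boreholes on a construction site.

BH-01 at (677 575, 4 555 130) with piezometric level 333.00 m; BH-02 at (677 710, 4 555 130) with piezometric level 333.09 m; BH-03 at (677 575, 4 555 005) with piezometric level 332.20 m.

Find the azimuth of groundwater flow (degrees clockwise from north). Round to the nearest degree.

186°

∂h/∂x = (333.09 − 333.00) / (677710 − 677575) = +0.0006667
∂h/∂y = (332.20 − 333.00) / (4555005 − 4555130) = +0.006400
Flow direction (−∇h) has components (-0.0006667 E, -0.006400 N).
Azimuth = atan2(E, N) = atan2(-0.0006667, -0.006400) = 185.9° ≈ 186°.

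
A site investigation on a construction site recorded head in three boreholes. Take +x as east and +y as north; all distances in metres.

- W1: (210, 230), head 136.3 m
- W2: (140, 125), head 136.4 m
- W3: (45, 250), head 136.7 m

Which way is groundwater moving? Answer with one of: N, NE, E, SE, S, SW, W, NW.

Taking W1 as reference: W2−W1 = (-70, -105, +0.1); W3−W1 = (-165, 20, +0.4).
Determinant of the coordinate differences = (-70)·20 − (-165)·(-105) = -18725.
∂h/∂x = [(+0.1)·20 − (+0.4)·(-105)] / -18725 = -0.002350
∂h/∂y = [(-70)·(+0.4) − (-165)·(+0.1)] / -18725 = +0.0006142
Flow = −∇h = (+0.002350 east, -0.0006142 north), which points east.

E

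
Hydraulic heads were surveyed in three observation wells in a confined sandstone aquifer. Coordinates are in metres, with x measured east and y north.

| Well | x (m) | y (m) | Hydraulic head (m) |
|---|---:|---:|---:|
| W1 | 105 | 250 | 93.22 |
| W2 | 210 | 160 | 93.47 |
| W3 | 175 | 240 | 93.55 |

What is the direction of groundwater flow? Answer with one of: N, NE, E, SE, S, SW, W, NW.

SW

Taking W1 as reference: W2−W1 = (105, -90, +0.25); W3−W1 = (70, -10, +0.33).
Determinant of the coordinate differences = 105·(-10) − 70·(-90) = 5250.
∂h/∂x = [(+0.25)·(-10) − (+0.33)·(-90)] / 5250 = +0.005181
∂h/∂y = [105·(+0.33) − 70·(+0.25)] / 5250 = +0.003267
Flow = −∇h = (-0.005181 east, -0.003267 north), which points southwest.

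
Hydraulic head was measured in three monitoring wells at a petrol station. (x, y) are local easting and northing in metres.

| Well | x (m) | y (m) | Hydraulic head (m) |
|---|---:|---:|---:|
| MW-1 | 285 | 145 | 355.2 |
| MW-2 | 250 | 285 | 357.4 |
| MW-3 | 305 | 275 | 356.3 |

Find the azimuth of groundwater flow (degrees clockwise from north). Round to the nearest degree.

122°

Differences from MW-1: to MW-2 (Δx, Δy, Δh) = (-35, 140, +2.2); to MW-3 = (20, 130, +1.1).
Determinant of the coordinate differences = (-35)·130 − 20·140 = -7350.
∂h/∂x = [(+2.2)·130 − (+1.1)·140] / -7350 = -0.01796
∂h/∂y = [(-35)·(+1.1) − 20·(+2.2)] / -7350 = +0.01122
Flow direction (−∇h) has components (+0.01796 E, -0.01122 N).
Azimuth = atan2(E, N) = atan2(+0.01796, -0.01122) = 122.0° ≈ 122°.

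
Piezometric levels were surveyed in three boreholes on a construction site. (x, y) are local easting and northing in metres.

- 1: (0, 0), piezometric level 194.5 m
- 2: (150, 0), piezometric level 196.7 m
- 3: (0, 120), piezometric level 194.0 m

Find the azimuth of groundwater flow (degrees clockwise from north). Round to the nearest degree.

286°

∂h/∂x = (196.7 − 194.5) / (150 − 0) = +0.01467
∂h/∂y = (194.0 − 194.5) / (120 − 0) = -0.004167
Flow direction (−∇h) has components (-0.01467 E, +0.004167 N).
Azimuth = atan2(E, N) = atan2(-0.01467, +0.004167) = 285.9° ≈ 286°.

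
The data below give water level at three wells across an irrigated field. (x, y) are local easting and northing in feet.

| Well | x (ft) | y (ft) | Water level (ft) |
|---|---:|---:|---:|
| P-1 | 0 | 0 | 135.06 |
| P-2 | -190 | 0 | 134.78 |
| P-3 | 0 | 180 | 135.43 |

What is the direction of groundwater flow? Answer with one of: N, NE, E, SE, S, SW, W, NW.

SW

∂h/∂x = (134.78 − 135.06) / (-190 − 0) = +0.001474
∂h/∂y = (135.43 − 135.06) / (180 − 0) = +0.002056
Flow = −∇h = (-0.001474 east, -0.002056 north), which points southwest.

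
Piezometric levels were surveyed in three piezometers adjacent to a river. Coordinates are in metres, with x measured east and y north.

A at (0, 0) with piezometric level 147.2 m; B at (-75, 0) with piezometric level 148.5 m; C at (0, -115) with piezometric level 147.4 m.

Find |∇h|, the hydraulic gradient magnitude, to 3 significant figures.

∂h/∂x = (148.5 − 147.2) / (-75 − 0) = -0.01733
∂h/∂y = (147.4 − 147.2) / (-115 − 0) = -0.001739
|∇h| = √(-0.01733² + -0.001739²) = 0.01742

0.0174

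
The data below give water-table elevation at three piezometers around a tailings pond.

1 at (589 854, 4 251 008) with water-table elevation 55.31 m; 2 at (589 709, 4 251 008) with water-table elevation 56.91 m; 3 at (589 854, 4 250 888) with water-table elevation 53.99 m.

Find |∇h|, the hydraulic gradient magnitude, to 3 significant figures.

0.0156

∂h/∂x = (56.91 − 55.31) / (589709 − 589854) = -0.01103
∂h/∂y = (53.99 − 55.31) / (4250888 − 4251008) = +0.01100
|∇h| = √(-0.01103² + 0.01100²) = 0.01558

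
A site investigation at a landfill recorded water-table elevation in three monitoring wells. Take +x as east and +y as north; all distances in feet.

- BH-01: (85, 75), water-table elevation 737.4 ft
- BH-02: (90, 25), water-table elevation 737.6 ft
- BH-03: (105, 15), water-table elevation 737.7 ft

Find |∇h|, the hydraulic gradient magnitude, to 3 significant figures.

Taking BH-01 as reference: BH-02−BH-01 = (5, -50, +0.2); BH-03−BH-01 = (20, -60, +0.3).
Solve a·Δx + b·Δy = Δh: det = 5·(-60) − 20·(-50) = 700.
∂h/∂x = [(+0.2)·(-60) − (+0.3)·(-50)] / 700 = +0.004286
∂h/∂y = [5·(+0.3) − 20·(+0.2)] / 700 = -0.003571
|∇h| = √(0.004286² + -0.003571²) = 0.005579

0.00558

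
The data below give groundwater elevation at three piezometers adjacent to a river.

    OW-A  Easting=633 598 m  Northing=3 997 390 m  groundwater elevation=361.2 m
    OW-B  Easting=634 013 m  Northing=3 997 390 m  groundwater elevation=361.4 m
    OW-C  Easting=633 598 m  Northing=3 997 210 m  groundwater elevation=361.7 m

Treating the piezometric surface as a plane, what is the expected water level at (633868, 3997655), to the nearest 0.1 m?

360.6 m

∂h/∂x = (361.4 − 361.2) / (634013 − 633598) = +0.0004819
∂h/∂y = (361.7 − 361.2) / (3997210 − 3997390) = -0.002778
h(633868, 3997655) = 361.2 + (+0.0004819)·(270) + (-0.002778)·(265) = 361.2 +0.130 -0.736 = 360.594 m.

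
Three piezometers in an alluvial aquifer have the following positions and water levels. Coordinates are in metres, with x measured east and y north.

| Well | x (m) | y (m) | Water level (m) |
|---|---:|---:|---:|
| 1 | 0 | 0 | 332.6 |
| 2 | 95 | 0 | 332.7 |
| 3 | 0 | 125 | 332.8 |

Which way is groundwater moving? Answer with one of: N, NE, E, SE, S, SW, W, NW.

SW

∂h/∂x = (332.7 − 332.6) / (95 − 0) = +0.001053
∂h/∂y = (332.8 − 332.6) / (125 − 0) = +0.001600
Flow = −∇h = (-0.001053 east, -0.001600 north), which points southwest.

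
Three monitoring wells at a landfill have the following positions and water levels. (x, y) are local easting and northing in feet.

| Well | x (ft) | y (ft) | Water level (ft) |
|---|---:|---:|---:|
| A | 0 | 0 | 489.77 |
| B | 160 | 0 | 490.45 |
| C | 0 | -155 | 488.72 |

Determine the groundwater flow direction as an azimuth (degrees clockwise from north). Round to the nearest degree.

∂h/∂x = (490.45 − 489.77) / (160 − 0) = +0.004250
∂h/∂y = (488.72 − 489.77) / (-155 − 0) = +0.006774
Flow direction (−∇h) has components (-0.004250 E, -0.006774 N).
Azimuth = atan2(E, N) = atan2(-0.004250, -0.006774) = 212.1° ≈ 212°.

212°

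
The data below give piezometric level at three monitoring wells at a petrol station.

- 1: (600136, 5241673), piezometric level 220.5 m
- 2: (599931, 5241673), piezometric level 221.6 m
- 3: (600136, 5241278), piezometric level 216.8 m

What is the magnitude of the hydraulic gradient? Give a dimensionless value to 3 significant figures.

0.0108

∂h/∂x = (221.6 − 220.5) / (599931 − 600136) = -0.005366
∂h/∂y = (216.8 − 220.5) / (5241278 − 5241673) = +0.009367
|∇h| = √(-0.005366² + 0.009367²) = 0.0108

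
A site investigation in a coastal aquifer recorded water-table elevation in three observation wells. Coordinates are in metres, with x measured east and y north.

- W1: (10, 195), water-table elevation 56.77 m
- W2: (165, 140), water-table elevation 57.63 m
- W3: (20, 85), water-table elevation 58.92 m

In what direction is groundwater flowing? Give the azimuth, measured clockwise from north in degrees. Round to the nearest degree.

004°

Differences from W1: to W2 (Δx, Δy, Δh) = (155, -55, +0.86); to W3 = (10, -110, +2.15).
Determinant of the coordinate differences = 155·(-110) − 10·(-55) = -16500.
∂h/∂x = [(+0.86)·(-110) − (+2.15)·(-55)] / -16500 = -0.001433
∂h/∂y = [155·(+2.15) − 10·(+0.86)] / -16500 = -0.01968
Flow direction (−∇h) has components (+0.001433 E, +0.01968 N).
Azimuth = atan2(E, N) = atan2(+0.001433, +0.01968) = 4.2° ≈ 004°.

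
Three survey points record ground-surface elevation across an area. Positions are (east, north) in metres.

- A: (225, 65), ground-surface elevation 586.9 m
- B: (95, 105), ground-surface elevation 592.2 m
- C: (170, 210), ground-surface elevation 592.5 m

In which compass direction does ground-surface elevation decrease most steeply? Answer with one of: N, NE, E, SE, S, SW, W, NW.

SE

Differences from A: to B (Δx, Δy, Δh) = (-130, 40, +5.3); to C = (-55, 145, +5.6).
Determinant of the coordinate differences = (-130)·145 − (-55)·40 = -16650.
∂z/∂x = [(+5.3)·145 − (+5.6)·40] / -16650 = -0.03270
∂z/∂y = [(-130)·(+5.6) − (-55)·(+5.3)] / -16650 = +0.02622
Steepest decrease is along −∇f = (+0.03270 E, -0.02622 N) → southeast.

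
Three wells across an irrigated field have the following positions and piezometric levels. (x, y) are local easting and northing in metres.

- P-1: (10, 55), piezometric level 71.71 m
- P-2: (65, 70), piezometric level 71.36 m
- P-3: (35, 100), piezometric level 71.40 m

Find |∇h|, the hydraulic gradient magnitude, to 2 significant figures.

0.0066

Three-point gradient (reference P-1): Δ to P-2 = (55, 15, -0.35), Δ to P-3 = (25, 45, -0.31).
∂h/∂x = -0.005286, ∂h/∂y = -0.003952 (det = 2100).
|∇h| = √(-0.005286² + -0.003952²) = 0.0066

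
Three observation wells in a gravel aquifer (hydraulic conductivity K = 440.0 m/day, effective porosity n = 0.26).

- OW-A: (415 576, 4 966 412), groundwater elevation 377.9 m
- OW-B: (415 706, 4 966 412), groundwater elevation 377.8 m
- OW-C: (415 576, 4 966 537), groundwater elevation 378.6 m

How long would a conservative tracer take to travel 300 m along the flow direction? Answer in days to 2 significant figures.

31 days

∂h/∂x = (377.8 − 377.9) / (415706 − 415576) = -0.0007692
∂h/∂y = (378.6 − 377.9) / (4966537 − 4966412) = +0.005600
|∇h| = √(-0.0007692² + 0.005600²) = 0.005653
Seepage velocity v = K·i/n = 440.0 × 0.005653 / 0.26 = 9.567 m/day.
t = 300 / 9.567 = 31.36 days.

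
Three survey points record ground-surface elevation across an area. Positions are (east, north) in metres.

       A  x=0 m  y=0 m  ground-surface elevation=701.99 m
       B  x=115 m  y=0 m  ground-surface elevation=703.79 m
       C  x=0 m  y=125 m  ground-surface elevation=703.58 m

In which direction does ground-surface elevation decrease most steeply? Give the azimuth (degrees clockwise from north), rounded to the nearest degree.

∂z/∂x = (703.79 − 701.99) / (115 − 0) = +0.01565
∂z/∂y = (703.58 − 701.99) / (125 − 0) = +0.01272
Steepest decrease is along −∇f: components (-0.01565 E, -0.01272 N).
Azimuth = atan2(-0.01565, -0.01272) = 230.9° ≈ 231°.

231°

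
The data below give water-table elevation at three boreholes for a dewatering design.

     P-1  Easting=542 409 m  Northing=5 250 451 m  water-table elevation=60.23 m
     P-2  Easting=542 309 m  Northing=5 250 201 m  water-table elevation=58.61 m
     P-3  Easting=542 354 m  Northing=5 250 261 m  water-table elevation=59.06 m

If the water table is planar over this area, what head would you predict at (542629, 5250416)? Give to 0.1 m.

60.7 m

Taking P-1 as reference: P-2−P-1 = (-100, -250, -1.62); P-3−P-1 = (-55, -190, -1.17).
Solve a·Δx + b·Δy = Δh: det = (-100)·(-190) − (-55)·(-250) = 5250.
∂h/∂x = [(-1.62)·(-190) − (-1.17)·(-250)] / 5250 = +0.002914
∂h/∂y = [(-100)·(-1.17) − (-55)·(-1.62)] / 5250 = +0.005314
h(542629, 5250416) = 60.23 + (+0.002914)·(220) + (+0.005314)·(-35) = 60.23 +0.641 -0.186 = 60.685 m.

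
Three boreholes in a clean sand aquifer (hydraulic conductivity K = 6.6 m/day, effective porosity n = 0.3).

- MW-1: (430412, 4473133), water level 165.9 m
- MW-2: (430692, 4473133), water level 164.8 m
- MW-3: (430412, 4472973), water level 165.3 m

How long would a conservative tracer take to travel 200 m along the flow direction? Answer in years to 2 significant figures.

4.6 years

∂h/∂x = (164.8 − 165.9) / (430692 − 430412) = -0.003929
∂h/∂y = (165.3 − 165.9) / (4472973 − 4473133) = +0.003750
|∇h| = √(-0.003929² + 0.003750²) = 0.005431
Seepage velocity v = K·i/n = 6.6 × 0.005431 / 0.3 = 0.1195 m/day.
t = 200 / 0.1195 = 1674 days = 4.58 years.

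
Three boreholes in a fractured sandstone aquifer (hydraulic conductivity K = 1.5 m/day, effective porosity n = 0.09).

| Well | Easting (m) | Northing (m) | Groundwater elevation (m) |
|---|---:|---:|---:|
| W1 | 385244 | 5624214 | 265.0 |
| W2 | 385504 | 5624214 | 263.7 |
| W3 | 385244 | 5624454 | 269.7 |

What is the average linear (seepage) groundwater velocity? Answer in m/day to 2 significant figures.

0.34 m/day

∂h/∂x = (263.7 − 265.0) / (385504 − 385244) = -0.005000
∂h/∂y = (269.7 − 265.0) / (5624454 − 5624214) = +0.01958
|∇h| = √(-0.005000² + 0.01958²) = 0.02021
Seepage velocity v = K·i/n = 1.5 × 0.02021 / 0.09 = 0.3368 m/day.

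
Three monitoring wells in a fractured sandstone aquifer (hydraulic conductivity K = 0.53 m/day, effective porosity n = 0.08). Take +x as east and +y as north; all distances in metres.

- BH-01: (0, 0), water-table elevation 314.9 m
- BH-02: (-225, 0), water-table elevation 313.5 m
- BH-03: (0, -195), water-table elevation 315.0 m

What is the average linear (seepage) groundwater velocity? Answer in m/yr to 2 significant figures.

15 m/yr

∂h/∂x = (313.5 − 314.9) / (-225 − 0) = +0.006222
∂h/∂y = (315.0 − 314.9) / (-195 − 0) = -0.0005128
|∇h| = √(0.006222² + -0.0005128²) = 0.006243
Seepage velocity v = K·i/n = 0.53 × 0.006243 / 0.08 = 0.04136 m/day = 15.11 m/yr.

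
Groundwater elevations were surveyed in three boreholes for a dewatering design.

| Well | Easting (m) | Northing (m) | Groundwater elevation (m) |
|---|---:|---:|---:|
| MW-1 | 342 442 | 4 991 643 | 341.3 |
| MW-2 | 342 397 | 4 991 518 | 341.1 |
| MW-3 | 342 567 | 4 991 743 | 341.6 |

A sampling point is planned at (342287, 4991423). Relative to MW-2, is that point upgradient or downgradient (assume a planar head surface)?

downgradient

Differences from MW-1: to MW-2 (Δx, Δy, Δh) = (-45, -125, -0.2); to MW-3 = (125, 100, +0.3).
Solve a·Δx + b·Δy = Δh: det = (-45)·100 − 125·(-125) = 11125.
∂h/∂x = [(-0.2)·100 − (+0.3)·(-125)] / 11125 = +0.001573
∂h/∂y = [(-45)·(+0.3) − 125·(-0.2)] / 11125 = +0.001034
Head at (342287, 4991423) = 341.3 + (+0.001573)·(-155) + (+0.001034)·(-220) = 340.83 m.
That is lower than the 341.1 m at MW-2, so the point is downgradient.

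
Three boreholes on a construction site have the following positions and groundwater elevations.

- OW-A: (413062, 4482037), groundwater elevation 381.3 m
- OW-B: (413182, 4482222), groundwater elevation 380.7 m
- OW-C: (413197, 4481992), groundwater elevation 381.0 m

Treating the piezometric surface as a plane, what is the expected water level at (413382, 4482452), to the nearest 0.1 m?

With h = a·x + b·y + c and OW-A as origin, the differences give:
  120·a + 185·b = -0.6
  135·a + (-45)·b = -0.3
Eliminate b (×(-45) and ×185, subtract): -30375·a = 82.50 → a = ∂h/∂x = -0.002716
Back-substitute: b = ∂h/∂y = -0.001481.
h(413382, 4482452) = 381.3 + (-0.002716)·(320) + (-0.001481)·(415) = 381.3 -0.869 -0.615 = 379.816 m.

379.8 m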